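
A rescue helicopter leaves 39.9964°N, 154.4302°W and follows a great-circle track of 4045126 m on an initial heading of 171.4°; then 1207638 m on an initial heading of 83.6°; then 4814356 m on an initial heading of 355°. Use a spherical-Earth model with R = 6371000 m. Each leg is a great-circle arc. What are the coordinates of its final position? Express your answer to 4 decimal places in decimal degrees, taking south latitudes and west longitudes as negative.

latitude 48.1181°, longitude -143.6319°

Apply the spherical direct solution leg by leg, carrying full precision between legs.
Leg 1: from (39.9964°, -154.4302°), δ = 4045126/6371000 = 0.634928 rad, θ = 171.4° → φ = 3.9111°, λ = -149.3299°.
Leg 2: from (3.9111°, -149.3299°), δ = 1207638/6371000 = 0.189552 rad, θ = 83.6° → φ = 5.0451°, λ = -138.4954°.
Leg 3: from (5.0451°, -138.4954°), δ = 4814356/6371000 = 0.755667 rad, θ = 355° → φ = 48.1181°, λ = -143.6319°.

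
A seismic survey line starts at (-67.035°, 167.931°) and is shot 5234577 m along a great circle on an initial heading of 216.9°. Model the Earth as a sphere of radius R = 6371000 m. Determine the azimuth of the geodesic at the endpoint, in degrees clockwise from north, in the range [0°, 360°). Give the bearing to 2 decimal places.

final bearing 333.10°

Angular distance δ = d/R = 5234577 / 6371000 = 0.821626 rad.
With φ₁ = -67.035° = -1.169981 rad and θ = 216.9° = 3.785619 rad:
Destination latitude: φ₂ = arcsin( sin φ₁ cos δ + cos φ₁ sin δ cos θ ) = arcsin(-0.855527) = -58.818°.
For the longitude increment, Δλ = atan2( sin θ sin δ cos φ₁, cos δ − sin φ₁ sin φ₂ ) = atan2(-0.171542, -0.106689) = -121.879°.
λ₂ = 167.931° + -121.879° = 46.052°.
The forward bearing on arrival equals the back-azimuth from the destination plus 180°.
Back-azimuth from P₂ (-58.82°, 46.05°) to P₁ (-67.03°, 167.93°), with Δλ' = λ₁ − λ₂ = 121.88°: atan2( sin Δλ' cos φ₁ , cos φ₂ sin φ₁ − sin φ₂ cos φ₁ cos Δλ' ) = 153.10°.
Final bearing = (153.10° + 180°) mod 360° = 333.10°.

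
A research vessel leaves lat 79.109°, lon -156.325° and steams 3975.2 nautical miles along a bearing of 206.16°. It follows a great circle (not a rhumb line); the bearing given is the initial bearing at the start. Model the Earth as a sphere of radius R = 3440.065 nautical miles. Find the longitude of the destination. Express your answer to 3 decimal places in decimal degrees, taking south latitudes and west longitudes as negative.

longitude 179.114°

Angular distance δ = d/R = 3975.2 / 3440.065 = 1.155560 rad.
Start latitude φ₁ = 1.380713 rad; initial bearing θ = 3.598171 rad.
Applying the spherical law of cosines for sides, sin φ₂ = sin φ₁ cos δ + cos φ₁ sin δ cos θ = 0.240965, so φ₂ = 13.943°.
Then Δλ = atan2(-0.076221, 0.166782) = -0.428670 rad, from sin θ sin δ cos φ₁ over cos δ − sin φ₁ sin φ₂.
λ₂ = -156.325° + -24.561° = -180.886°, normalized to (−180°, 180°] → 179.114°.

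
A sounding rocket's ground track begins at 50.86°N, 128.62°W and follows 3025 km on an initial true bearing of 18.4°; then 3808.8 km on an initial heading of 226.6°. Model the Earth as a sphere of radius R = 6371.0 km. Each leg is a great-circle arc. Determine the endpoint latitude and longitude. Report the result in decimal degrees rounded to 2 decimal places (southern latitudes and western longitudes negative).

latitude 43.88°, longitude -130.51°

Apply the spherical direct solution leg by leg, carrying full precision between legs.
Leg 1: from (50.86°, -128.62°), δ = 3025/6371 = 0.474808 rad, θ = 18.4° → φ = 74.50°, λ = -95.94°.
Leg 2: from (74.50°, -95.94°), δ = 3808.8/6371 = 0.597834 rad, θ = 226.6° → φ = 43.88°, λ = -130.51°.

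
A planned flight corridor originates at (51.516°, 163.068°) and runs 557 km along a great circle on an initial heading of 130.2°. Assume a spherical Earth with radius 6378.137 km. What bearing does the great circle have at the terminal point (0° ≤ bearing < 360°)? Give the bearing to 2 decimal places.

Angular distance δ = d/R = 557 / 6378.137 = 0.087330 rad.
With φ₁ = 51.516° = 0.899124 rad and θ = 130.2° = 2.272419 rad:
Applying the spherical law of cosines for sides, sin φ₂ = sin φ₁ cos δ + cos φ₁ sin δ cos θ = 0.744766, so φ₂ = 48.139°.
Δλ = atan2( sin θ sin δ cos φ₁ , cos δ − sin φ₁ sin φ₂ ) = atan2(0.041456, 0.413200) = 0.099994 rad = 5.729°.
λ₂ = 163.068° + 5.729° = 168.797°.
The forward bearing on arrival equals the back-azimuth from the destination plus 180°.
Back-azimuth from P₂ (48.14°, 168.80°) to P₁ (51.52°, 163.07°), with Δλ' = λ₁ − λ₂ = -5.73°: atan2( sin Δλ' cos φ₁ , cos φ₂ sin φ₁ − sin φ₂ cos φ₁ cos Δλ' ) = 314.58°.
Final bearing = (314.58° + 180°) mod 360° = 134.58°.

final bearing 134.58°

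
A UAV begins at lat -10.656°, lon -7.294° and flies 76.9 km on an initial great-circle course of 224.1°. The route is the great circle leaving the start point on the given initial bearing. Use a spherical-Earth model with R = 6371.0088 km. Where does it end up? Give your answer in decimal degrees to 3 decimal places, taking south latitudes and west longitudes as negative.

latitude -11.152°, longitude -7.785°

The arc subtends δ = 76.9/6371.0088 = 0.012070 rad at the centre.
Converting: φ₁ = -0.185982 rad, θ = 3.911283 rad.
Applying the spherical law of cosines for sides, sin φ₂ = sin φ₁ cos δ + cos φ₁ sin δ cos θ = -0.193417, so φ₂ = -11.152°.
Then Δλ = atan2(-0.008255, 0.964162) = -0.008561 rad, from sin θ sin δ cos φ₁ over cos δ − sin φ₁ sin φ₂.
λ₂ = λ₁ + Δλ = -7.785°.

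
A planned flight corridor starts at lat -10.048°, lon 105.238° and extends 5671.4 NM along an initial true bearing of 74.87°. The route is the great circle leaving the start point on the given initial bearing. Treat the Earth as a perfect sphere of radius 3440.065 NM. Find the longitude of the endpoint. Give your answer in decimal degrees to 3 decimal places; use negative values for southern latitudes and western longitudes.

Angular distance δ = d/R = 5671.4 / 3440.065 = 1.648632 rad.
With φ₁ = -10.048° = -0.175371 rad and θ = 74.87° = 1.306728 rad:
Destination latitude: φ₂ = arcsin( sin φ₁ cos δ + cos φ₁ sin δ cos θ ) = arcsin(0.269795) = 15.652°.
Then Δλ = atan2(0.947652, -0.030685) = 1.603165 rad, from sin θ sin δ cos φ₁ over cos δ − sin φ₁ sin φ₂.
λ₂ = 105.238° + 91.855° = 197.093°, normalized to (−180°, 180°] → -162.907°.

longitude -162.907°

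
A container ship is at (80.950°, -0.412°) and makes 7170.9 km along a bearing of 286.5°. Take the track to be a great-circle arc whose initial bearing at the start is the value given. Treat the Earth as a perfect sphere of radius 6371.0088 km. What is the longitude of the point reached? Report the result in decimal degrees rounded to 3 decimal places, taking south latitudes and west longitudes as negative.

The arc subtends δ = 7170.9/6371.0088 = 1.125552 rad at the centre.
With φ₁ = 80.950° = 1.412844 rad and θ = 286.5° = 5.000368 rad:
sin φ₂ = sin φ₁ cos δ + cos φ₁ sin δ cos θ = (0.987551)(0.430679) + (0.157296)(0.902505)(0.284015) = 0.465636
φ₂ = asin(0.465636) = 0.484354 rad = 27.751°.
Then Δλ = atan2(-0.136115, -0.029161) = -1.781846 rad, from sin θ sin δ cos φ₁ over cos δ − sin φ₁ sin φ₂.
Hence λ₂ = -0.412° + -102.092° = -102.504°.

longitude -102.504°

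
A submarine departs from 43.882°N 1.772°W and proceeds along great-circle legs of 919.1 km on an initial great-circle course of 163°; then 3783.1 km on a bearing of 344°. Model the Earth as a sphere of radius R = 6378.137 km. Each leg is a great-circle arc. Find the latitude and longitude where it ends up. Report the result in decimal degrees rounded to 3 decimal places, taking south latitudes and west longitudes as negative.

Apply the spherical direct solution leg by leg, carrying full precision between legs.
Leg 1: from (43.882°, -1.772°), δ = 919.1/6378.137 = 0.144102 rad, θ = 163° → φ = 35.945°, λ = 1.201°.
Leg 2: from (35.945°, 1.201°), δ = 3783.1/6378.137 = 0.593136 rad, θ = 344° → φ = 67.182°, λ = -22.208°.

latitude 67.182°, longitude -22.208°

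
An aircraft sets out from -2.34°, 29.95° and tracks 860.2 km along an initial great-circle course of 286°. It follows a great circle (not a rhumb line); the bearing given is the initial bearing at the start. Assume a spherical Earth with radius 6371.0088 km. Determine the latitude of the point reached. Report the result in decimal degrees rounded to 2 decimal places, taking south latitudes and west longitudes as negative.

Angular distance δ = d/R = 860.2 / 6371.0088 = 0.135018 rad.
Converting: φ₁ = -0.040841 rad, θ = 4.991642 rad.
Applying the spherical law of cosines for sides, sin φ₂ = sin φ₁ cos δ + cos φ₁ sin δ cos θ = -0.003386, so φ₂ = -0.19°.
For the longitude increment, Δλ = atan2( sin θ sin δ cos φ₁, cos δ − sin φ₁ sin φ₂ ) = atan2(-0.129286, 0.990761) = -7.43°.
Hence λ₂ = 29.95° + -7.43° = 22.52°.

latitude -0.19°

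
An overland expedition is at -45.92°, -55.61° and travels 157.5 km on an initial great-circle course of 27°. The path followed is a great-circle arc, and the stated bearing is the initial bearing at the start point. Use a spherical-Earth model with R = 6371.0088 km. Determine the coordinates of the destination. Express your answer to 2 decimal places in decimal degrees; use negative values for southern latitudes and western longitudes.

Angular distance δ = d/R = 157.5 / 6371.0088 = 0.024721 rad.
Start latitude φ₁ = -0.801455 rad; initial bearing θ = 0.471239 rad.
sin φ₂ = sin φ₁ cos δ + cos φ₁ sin δ cos θ = (-0.718369)(0.999694) + (0.695662)(0.024719)(0.891007) = -0.702828
φ₂ = asin(-0.702828) = -0.779365 rad = -44.65°.
Then Δλ = atan2(0.007807, 0.494805) = 0.015776 rad, from sin θ sin δ cos φ₁ over cos δ − sin φ₁ sin φ₂.
Hence λ₂ = -55.61° + 0.90° = -54.71°.

latitude -44.65°, longitude -54.71°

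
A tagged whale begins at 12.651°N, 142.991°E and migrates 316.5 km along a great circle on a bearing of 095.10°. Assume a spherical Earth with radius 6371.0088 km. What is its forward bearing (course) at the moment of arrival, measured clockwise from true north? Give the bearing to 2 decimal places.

The arc subtends δ = 316.5/6371.0088 = 0.049678 rad at the centre.
Start latitude φ₁ = 0.220802 rad; initial bearing θ = 1.659808 rad.
Applying the spherical law of cosines for sides, sin φ₂ = sin φ₁ cos δ + cos φ₁ sin δ cos θ = 0.214435, so φ₂ = 12.382°.
Δλ = atan2( sin θ sin δ cos φ₁ , cos δ − sin φ₁ sin φ₂ ) = atan2(0.048260, 0.951803) = 0.050661 rad = 2.903°.
λ₂ = 142.991° + 2.903° = 145.894°.
The forward bearing on arrival equals the back-azimuth from the destination plus 180°.
Back-azimuth from P₂ (12.38°, 145.89°) to P₁ (12.65°, 142.99°), with Δλ' = λ₁ − λ₂ = -2.90°: atan2( sin Δλ' cos φ₁ , cos φ₂ sin φ₁ − sin φ₂ cos φ₁ cos Δλ' ) = 275.73°.
Final bearing = (275.73° + 180°) mod 360° = 95.73°.

final bearing 95.73°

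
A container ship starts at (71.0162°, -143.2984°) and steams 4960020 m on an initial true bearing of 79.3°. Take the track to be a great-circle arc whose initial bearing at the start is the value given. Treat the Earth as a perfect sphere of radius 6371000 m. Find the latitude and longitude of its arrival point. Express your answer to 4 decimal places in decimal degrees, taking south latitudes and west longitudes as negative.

latitude 45.6954°, longitude -62.2188°

Central angle δ = d/R = 0.778531 rad.
Start latitude φ₁ = 1.239467 rad; initial bearing θ = 1.384046 rad.
sin φ₂ = sin φ₁ cos δ + cos φ₁ sin δ cos θ = (0.945611)(0.711946) + (0.325301)(0.702234)(0.185667) = 0.715637
φ₂ = asin(0.715637) = 0.797535 rad = 45.6954°.
Δλ = atan2( sin θ sin δ cos φ₁ , cos δ − sin φ₁ sin φ₂ ) = atan2(0.224465, 0.035232) = 1.415106 rad = 81.0796°.
λ₂ = λ₁ + Δλ = -62.2188°.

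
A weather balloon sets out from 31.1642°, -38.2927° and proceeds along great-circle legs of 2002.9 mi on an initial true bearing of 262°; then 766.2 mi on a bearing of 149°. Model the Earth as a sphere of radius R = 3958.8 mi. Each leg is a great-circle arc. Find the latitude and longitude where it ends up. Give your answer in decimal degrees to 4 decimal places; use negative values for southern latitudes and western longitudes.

latitude 13.6572°, longitude -63.9335°

Apply the spherical direct solution leg by leg, carrying full precision between legs.
Leg 1: from (31.1642°, -38.2927°), δ = 2002.9/3958.8 = 0.505936 rad, θ = 262° → φ = 23.2627°, λ = -69.7846°.
Leg 2: from (23.2627°, -69.7846°), δ = 766.2/3958.8 = 0.193543 rad, θ = 149° → φ = 13.6572°, λ = -63.9335°.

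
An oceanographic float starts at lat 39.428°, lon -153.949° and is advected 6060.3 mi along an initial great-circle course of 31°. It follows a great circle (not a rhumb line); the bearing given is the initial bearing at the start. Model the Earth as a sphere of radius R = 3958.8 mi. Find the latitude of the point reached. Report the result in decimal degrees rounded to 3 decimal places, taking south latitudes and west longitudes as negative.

The arc subtends δ = 6060.3/3958.8 = 1.530843 rad at the centre.
With φ₁ = 39.428° = 0.688148 rad and θ = 31° = 0.541052 rad:
sin φ₂ = sin φ₁ cos δ + cos φ₁ sin δ cos θ = (0.635108)(0.039943) + (0.772423)(0.999202)(0.857167) = 0.686936
φ₂ = asin(0.686936) = 0.757264 rad = 43.388°.
Δλ = atan2( sin θ sin δ cos φ₁ , cos δ − sin φ₁ sin φ₂ ) = atan2(0.397510, -0.396335) = 2.354715 rad = 134.915°.
Hence λ₂ = -153.949° + 134.915° = -19.034°.

latitude 43.388°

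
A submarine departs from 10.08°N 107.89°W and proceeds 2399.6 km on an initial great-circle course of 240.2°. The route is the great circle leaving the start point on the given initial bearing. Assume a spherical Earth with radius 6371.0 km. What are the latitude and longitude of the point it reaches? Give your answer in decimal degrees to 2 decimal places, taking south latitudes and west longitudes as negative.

latitude -0.99°, longitude -126.51°

Angular distance δ = d/R = 2399.6 / 6371 = 0.376644 rad.
Converting: φ₁ = 0.175929 rad, θ = 4.192281 rad.
Destination latitude: φ₂ = arcsin( sin φ₁ cos δ + cos φ₁ sin δ cos θ ) = arcsin(-0.017212) = -0.99°.
Δλ = atan2( sin θ sin δ cos φ₁ , cos δ − sin φ₁ sin φ₂ ) = atan2(-0.314239, 0.932917) = -0.324899 rad = -18.62°.
λ₂ = -107.89° + -18.62° = -126.51°.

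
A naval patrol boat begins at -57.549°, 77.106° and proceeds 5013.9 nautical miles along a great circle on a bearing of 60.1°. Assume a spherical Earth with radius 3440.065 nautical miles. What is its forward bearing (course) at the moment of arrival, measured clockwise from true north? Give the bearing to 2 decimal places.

final bearing 28.17°

Angular distance δ = d/R = 5013.9 / 3440.065 = 1.457502 rad.
Start latitude φ₁ = -1.004420 rad; initial bearing θ = 1.048943 rad.
Destination latitude: φ₂ = arcsin( sin φ₁ cos δ + cos φ₁ sin δ cos θ ) = arcsin(0.170363) = 9.809°.
Δλ = atan2( sin θ sin δ cos φ₁ , cos δ − sin φ₁ sin φ₂ ) = atan2(0.462176, 0.256814) = 1.063616 rad = 60.941°.
λ₂ = λ₁ + Δλ = 138.047°.
The forward bearing on arrival equals the back-azimuth from the destination plus 180°.
Back-azimuth from P₂ (9.81°, 138.05°) to P₁ (-57.55°, 77.11°), with Δλ' = λ₁ − λ₂ = -60.94°: atan2( sin Δλ' cos φ₁ , cos φ₂ sin φ₁ − sin φ₂ cos φ₁ cos Δλ' ) = 208.17°.
Final bearing = (208.17° + 180°) mod 360° = 28.17°.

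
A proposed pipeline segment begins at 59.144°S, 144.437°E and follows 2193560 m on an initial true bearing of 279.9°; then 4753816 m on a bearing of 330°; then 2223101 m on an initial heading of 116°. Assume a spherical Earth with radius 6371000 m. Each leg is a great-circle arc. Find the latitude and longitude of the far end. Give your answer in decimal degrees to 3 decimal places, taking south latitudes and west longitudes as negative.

latitude -19.693°, longitude 111.231°

Apply the spherical direct solution leg by leg, carrying full precision between legs.
Leg 1: from (-59.144°, 144.437°), δ = 2193560/6371000 = 0.344304 rad, θ = 279.9° → φ = -51.106°, λ = 112.459°.
Leg 2: from (-51.106°, 112.459°), δ = 4753816/6371000 = 0.746165 rad, θ = 330° → φ = -11.677°, λ = 92.181°.
Leg 3: from (-11.677°, 92.181°), δ = 2223101/6371000 = 0.348941 rad, θ = 116° → φ = -19.693°, λ = 111.231°.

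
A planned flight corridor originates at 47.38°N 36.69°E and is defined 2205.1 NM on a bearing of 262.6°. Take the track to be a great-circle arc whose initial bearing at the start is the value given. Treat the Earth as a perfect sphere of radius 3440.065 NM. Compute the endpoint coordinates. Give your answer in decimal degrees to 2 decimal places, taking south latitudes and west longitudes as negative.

latitude 32.52°, longitude -8.00°

Angular distance δ = d/R = 2205.1 / 3440.065 = 0.641005 rad.
Start latitude φ₁ = 0.826937 rad; initial bearing θ = 4.583235 rad.
sin φ₂ = sin φ₁ cos δ + cos φ₁ sin δ cos θ = (0.735861)(0.801495) + (0.677133)(0.598002)(-0.128796) = 0.537636
φ₂ = asin(0.537636) = 0.567631 rad = 32.52°.
For the longitude increment, Δλ = atan2( sin θ sin δ cos φ₁, cos δ − sin φ₁ sin φ₂ ) = atan2(-0.401554, 0.405870) = -44.69°.
Hence λ₂ = 36.69° + -44.69° = -8.00°.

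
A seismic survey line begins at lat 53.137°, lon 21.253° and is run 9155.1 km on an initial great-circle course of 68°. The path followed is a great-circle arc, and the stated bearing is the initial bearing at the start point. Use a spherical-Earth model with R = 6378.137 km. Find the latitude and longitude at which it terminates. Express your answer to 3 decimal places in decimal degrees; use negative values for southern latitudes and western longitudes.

latitude 19.310°, longitude 124.483°

The arc subtends δ = 9155.1/6378.137 = 1.435388 rad at the centre.
Converting: φ₁ = 0.927416 rad, θ = 1.186824 rad.
Destination latitude: φ₂ = arcsin( sin φ₁ cos δ + cos φ₁ sin δ cos θ ) = arcsin(0.330677) = 19.310°.
Δλ = atan2( sin θ sin δ cos φ₁ , cos δ − sin φ₁ sin φ₂ ) = atan2(0.551130, -0.129570) = 1.801702 rad = 103.230°.
Hence λ₂ = 21.253° + 103.230° = 124.483°.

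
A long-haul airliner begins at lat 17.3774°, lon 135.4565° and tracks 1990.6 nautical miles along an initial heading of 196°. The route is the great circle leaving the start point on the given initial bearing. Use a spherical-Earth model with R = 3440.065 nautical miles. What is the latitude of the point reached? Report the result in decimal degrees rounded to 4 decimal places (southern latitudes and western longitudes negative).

latitude -14.5766°

Central angle δ = d/R = 0.578652 rad.
With φ₁ = 17.3774° = 0.303293 rad and θ = 196° = 3.420845 rad:
Applying the spherical law of cosines for sides, sin φ₂ = sin φ₁ cos δ + cos φ₁ sin δ cos θ = -0.251674, so φ₂ = -14.5766°.
Then Δλ = atan2(-0.143865, 0.912367) = -0.156395 rad, from sin θ sin δ cos φ₁ over cos δ − sin φ₁ sin φ₂.
Hence λ₂ = 135.4565° + -8.9608° = 126.4957°.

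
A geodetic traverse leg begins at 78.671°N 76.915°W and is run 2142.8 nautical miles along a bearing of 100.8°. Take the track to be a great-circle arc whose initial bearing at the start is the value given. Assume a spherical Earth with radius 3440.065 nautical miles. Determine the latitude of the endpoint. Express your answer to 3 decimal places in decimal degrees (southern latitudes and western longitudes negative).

Angular distance δ = d/R = 2142.8 / 3440.065 = 0.622895 rad.
Converting: φ₁ = 1.373068 rad, θ = 1.759292 rad.
sin φ₂ = sin φ₁ cos δ + cos φ₁ sin δ cos θ = (0.980515)(0.812193) + (0.196442)(0.583389)(-0.187381) = 0.774893
φ₂ = asin(0.774893) = 0.886546 rad = 50.795°.
Δλ = atan2( sin θ sin δ cos φ₁ , cos δ − sin φ₁ sin φ₂ ) = atan2(0.112572, 0.052398) = 1.135159 rad = 65.040°.
Hence λ₂ = -76.915° + 65.040° = -11.875°.

latitude 50.795°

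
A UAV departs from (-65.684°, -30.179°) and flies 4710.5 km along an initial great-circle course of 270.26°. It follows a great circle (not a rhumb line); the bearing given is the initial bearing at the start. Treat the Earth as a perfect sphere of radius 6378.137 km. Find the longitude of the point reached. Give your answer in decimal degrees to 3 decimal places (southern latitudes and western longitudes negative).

longitude -95.646°

Central angle δ = d/R = 0.738539 rad.
Start latitude φ₁ = -1.146402 rad; initial bearing θ = 4.716927 rad.
Destination latitude: φ₂ = arcsin( sin φ₁ cos δ + cos φ₁ sin δ cos θ ) = arcsin(-0.672597) = -42.268°.
Δλ = atan2( sin θ sin δ cos φ₁ , cos δ − sin φ₁ sin φ₂ ) = atan2(-0.277203, 0.126523) = -1.142610 rad = -65.467°.
λ₂ = λ₁ + Δλ = -95.646°.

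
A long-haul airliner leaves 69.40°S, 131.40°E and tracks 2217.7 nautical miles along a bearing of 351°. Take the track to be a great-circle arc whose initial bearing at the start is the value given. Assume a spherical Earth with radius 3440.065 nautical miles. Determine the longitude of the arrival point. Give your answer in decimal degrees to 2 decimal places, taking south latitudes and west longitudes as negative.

longitude 124.99°

δ = 2217.7/3440.065 = 0.644668 rad (36.9368°).
Start latitude φ₁ = -1.211259 rad; initial bearing θ = 6.126106 rad.
Destination latitude: φ₂ = arcsin( sin φ₁ cos δ + cos φ₁ sin δ cos θ ) = arcsin(-0.539362) = -32.64°.
Δλ = atan2( sin θ sin δ cos φ₁ , cos δ − sin φ₁ sin φ₂ ) = atan2(-0.033075, 0.294425) = -0.111870 rad = -6.41°.
λ₂ = 131.40° + -6.41° = 124.99°.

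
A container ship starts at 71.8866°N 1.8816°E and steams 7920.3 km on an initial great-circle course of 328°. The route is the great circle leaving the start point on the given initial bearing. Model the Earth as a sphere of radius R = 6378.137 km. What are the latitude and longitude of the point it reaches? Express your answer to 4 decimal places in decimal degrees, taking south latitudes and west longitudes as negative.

latitude 33.8215°, longitude -140.9868°

δ = 7920.3/6378.137 = 1.241789 rad (71.1493°).
Start latitude φ₁ = 1.254658 rad; initial bearing θ = 5.724680 rad.
sin φ₂ = sin φ₁ cos δ + cos φ₁ sin δ cos θ = (0.950443)(0.323104) + (0.310899)(0.946364)(0.848048) = 0.556607
φ₂ = asin(0.556607) = 0.590296 rad = 33.8215°.
Δλ = atan2( sin θ sin δ cos φ₁ , cos δ − sin φ₁ sin φ₂ ) = atan2(-0.155915, -0.205920) = -2.493524 rad = -142.8684°.
λ₂ = 1.8816° + -142.8684° = -140.9868°.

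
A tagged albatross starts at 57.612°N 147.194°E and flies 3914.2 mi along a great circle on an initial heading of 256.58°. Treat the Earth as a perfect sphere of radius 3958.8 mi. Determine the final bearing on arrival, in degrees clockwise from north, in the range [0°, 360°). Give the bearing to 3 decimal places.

The arc subtends δ = 3914.2/3958.8 = 0.988734 rad at the centre.
Start latitude φ₁ = 1.005519 rad; initial bearing θ = 4.478166 rad.
sin φ₂ = sin φ₁ cos δ + cos φ₁ sin δ cos θ = (0.844440)(0.549748) + (0.535650)(0.835331)(-0.232087) = 0.360383
φ₂ = asin(0.360383) = 0.368678 rad = 21.124°.
For the longitude increment, Δλ = atan2( sin θ sin δ cos φ₁, cos δ − sin φ₁ sin φ₂ ) = atan2(-0.435227, 0.245426) = -60.581°.
λ₂ = λ₁ + Δλ = 86.613°.
The forward bearing on arrival equals the back-azimuth from the destination plus 180°.
Back-azimuth from P₂ (21.124°, 86.613°) to P₁ (57.612°, 147.194°), with Δλ' = λ₁ − λ₂ = 60.581°: atan2( sin Δλ' cos φ₁ , cos φ₂ sin φ₁ − sin φ₂ cos φ₁ cos Δλ' ) = 33.956°.
Final bearing = (33.956° + 180°) mod 360° = 213.956°.

final bearing 213.956°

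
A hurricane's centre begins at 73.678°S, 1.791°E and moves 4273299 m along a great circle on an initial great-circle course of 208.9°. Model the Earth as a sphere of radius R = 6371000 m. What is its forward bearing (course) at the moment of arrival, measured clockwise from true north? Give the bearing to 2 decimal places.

final bearing 341.41°

δ = 4273299/6371000 = 0.670742 rad (38.4307°).
Converting: φ₁ = -1.285924 rad, θ = 3.645993 rad.
Destination latitude: φ₂ = arcsin( sin φ₁ cos δ + cos φ₁ sin δ cos θ ) = arcsin(-0.904717) = -64.785°.
Then Δλ = atan2(-0.084421, -0.084894) = -2.358991 rad, from sin θ sin δ cos φ₁ over cos δ − sin φ₁ sin φ₂.
Hence λ₂ = 1.791° + -135.160° = -133.369°.
The forward bearing on arrival equals the back-azimuth from the destination plus 180°.
Back-azimuth from P₂ (-64.79°, -133.37°) to P₁ (-73.68°, 1.79°), with Δλ' = λ₁ − λ₂ = 135.16°: atan2( sin Δλ' cos φ₁ , cos φ₂ sin φ₁ − sin φ₂ cos φ₁ cos Δλ' ) = 161.41°.
Final bearing = (161.41° + 180°) mod 360° = 341.41°.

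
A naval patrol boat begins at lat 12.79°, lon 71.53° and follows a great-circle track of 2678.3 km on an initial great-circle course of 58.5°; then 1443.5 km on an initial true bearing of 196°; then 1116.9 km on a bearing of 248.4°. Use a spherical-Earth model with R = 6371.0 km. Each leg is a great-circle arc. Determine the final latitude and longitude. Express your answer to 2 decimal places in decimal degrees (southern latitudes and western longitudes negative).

Apply the spherical direct solution leg by leg, carrying full precision between legs.
Leg 1: from (12.79°, 71.53°), δ = 2678.3/6371 = 0.420389 rad, θ = 58.5° → φ = 24.21°, λ = 93.96°.
Leg 2: from (24.21°, 93.96°), δ = 1443.5/6371 = 0.226574 rad, θ = 196° → φ = 11.69°, λ = 90.33°.
Leg 3: from (11.69°, 90.33°), δ = 1116.9/6371 = 0.175310 rad, θ = 248.4° → φ = 7.85°, λ = 80.91°.

latitude 7.85°, longitude 80.91°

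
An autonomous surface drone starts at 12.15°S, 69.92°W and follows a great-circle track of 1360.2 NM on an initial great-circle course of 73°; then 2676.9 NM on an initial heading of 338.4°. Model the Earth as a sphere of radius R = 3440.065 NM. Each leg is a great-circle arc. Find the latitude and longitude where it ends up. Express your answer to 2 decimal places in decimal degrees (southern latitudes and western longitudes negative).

Apply the spherical direct solution leg by leg, carrying full precision between legs.
Leg 1: from (-12.15°, -69.92°), δ = 1360.2/3440.065 = 0.395400 rad, θ = 73° → φ = -4.83°, λ = -48.23°.
Leg 2: from (-4.83°, -48.23°), δ = 2676.9/3440.065 = 0.778154 rad, θ = 338.4° → φ = 36.19°, λ = -66.90°.

latitude 36.19°, longitude -66.90°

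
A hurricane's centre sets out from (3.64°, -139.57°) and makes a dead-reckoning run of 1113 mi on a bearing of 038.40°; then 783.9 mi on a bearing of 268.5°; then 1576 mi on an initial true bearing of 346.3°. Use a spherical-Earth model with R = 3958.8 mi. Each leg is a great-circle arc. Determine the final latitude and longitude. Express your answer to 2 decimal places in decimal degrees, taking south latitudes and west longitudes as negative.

Apply the spherical direct solution leg by leg, carrying full precision between legs.
Leg 1: from (3.64°, -139.57°), δ = 1113/3958.8 = 0.281146 rad, θ = 38.4° → φ = 16.14°, λ = -129.23°.
Leg 2: from (16.14°, -129.23°), δ = 783.9/3958.8 = 0.198015 rad, θ = 268.5° → φ = 15.52°, λ = -141.01°.
Leg 3: from (15.52°, -141.01°), δ = 1576/3958.8 = 0.398100 rad, θ = 346.3° → φ = 37.56°, λ = -147.66°.

latitude 37.56°, longitude -147.66°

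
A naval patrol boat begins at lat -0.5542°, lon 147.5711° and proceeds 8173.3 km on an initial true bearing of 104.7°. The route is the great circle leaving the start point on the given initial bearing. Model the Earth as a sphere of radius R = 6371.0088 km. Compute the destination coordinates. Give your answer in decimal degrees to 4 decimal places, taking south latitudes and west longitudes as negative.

latitude -14.2438°, longitude -139.3174°

δ = 8173.3/6371.0088 = 1.282889 rad (73.5042°).
Start latitude φ₁ = -0.009673 rad; initial bearing θ = 1.827360 rad.
Destination latitude: φ₂ = arcsin( sin φ₁ cos δ + cos φ₁ sin δ cos θ ) = arcsin(-0.246048) = -14.2438°.
Δλ = atan2( sin θ sin δ cos φ₁ , cos δ − sin φ₁ sin φ₂ ) = atan2(0.927412, 0.281566) = 1.276036 rad = 73.1115°.
λ₂ = 147.5711° + 73.1115° = 220.6826°, normalized to (−180°, 180°] → -139.3174°.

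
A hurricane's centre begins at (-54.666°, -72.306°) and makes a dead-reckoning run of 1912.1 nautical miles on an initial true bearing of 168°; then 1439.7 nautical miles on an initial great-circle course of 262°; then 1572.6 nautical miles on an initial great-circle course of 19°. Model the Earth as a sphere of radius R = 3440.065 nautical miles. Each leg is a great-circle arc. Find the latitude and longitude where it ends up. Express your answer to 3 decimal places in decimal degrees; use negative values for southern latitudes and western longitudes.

Apply the spherical direct solution leg by leg, carrying full precision between legs.
Leg 1: from (-54.666°, -72.306°), δ = 1912.1/3440.065 = 0.555833 rad, θ = 168° → φ = -82.515°, λ = -14.933°.
Leg 2: from (-82.515°, -14.933°), δ = 1439.7/3440.065 = 0.418510 rad, θ = 262° → φ = -65.962°, λ = -96.044°.
Leg 3: from (-65.962°, -96.044°), δ = 1572.6/3440.065 = 0.457143 rad, θ = 19° → φ = -40.504°, λ = -85.150°.

latitude -40.504°, longitude -85.150°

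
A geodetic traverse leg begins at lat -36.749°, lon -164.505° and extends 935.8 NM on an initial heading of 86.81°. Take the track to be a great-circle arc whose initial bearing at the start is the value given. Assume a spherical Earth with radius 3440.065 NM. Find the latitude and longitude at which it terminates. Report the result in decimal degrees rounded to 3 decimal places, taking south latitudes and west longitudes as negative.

latitude -34.356°, longitude -145.542°

Angular distance δ = d/R = 935.8 / 3440.065 = 0.272030 rad.
Converting: φ₁ = -0.641391 rad, θ = 1.515120 rad.
Destination latitude: φ₂ = arcsin( sin φ₁ cos δ + cos φ₁ sin δ cos θ ) = arcsin(-0.564329) = -34.356°.
For the longitude increment, Δλ = atan2( sin θ sin δ cos φ₁, cos δ − sin φ₁ sin φ₂ ) = atan2(0.214956, 0.625583) = 18.963°.
Hence λ₂ = -164.505° + 18.963° = -145.542°.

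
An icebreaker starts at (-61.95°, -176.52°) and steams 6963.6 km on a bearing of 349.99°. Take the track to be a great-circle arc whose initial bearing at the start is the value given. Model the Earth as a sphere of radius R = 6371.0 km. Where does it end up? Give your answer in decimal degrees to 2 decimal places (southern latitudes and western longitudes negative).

Central angle δ = d/R = 1.093015 rad.
Converting: φ₁ = -1.081231 rad, θ = 6.108478 rad.
sin φ₂ = sin φ₁ cos δ + cos φ₁ sin δ cos θ = (-0.882538)(0.459810) + (0.470242)(0.888017)(0.984777) = 0.005427
φ₂ = asin(0.005427) = 0.005427 rad = 0.31°.
For the longitude increment, Δλ = atan2( sin θ sin δ cos φ₁, cos δ − sin φ₁ sin φ₂ ) = atan2(-0.072584, 0.464599) = -8.88°.
λ₂ = -176.52° + -8.88° = -185.40°, normalized to (−180°, 180°] → 174.60°.

latitude 0.31°, longitude 174.60°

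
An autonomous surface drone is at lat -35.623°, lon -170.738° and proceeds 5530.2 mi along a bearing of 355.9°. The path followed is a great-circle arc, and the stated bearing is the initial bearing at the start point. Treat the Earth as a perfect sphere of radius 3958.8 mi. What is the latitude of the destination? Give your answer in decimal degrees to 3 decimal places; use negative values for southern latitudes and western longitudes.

latitude 44.252°

δ = 5530.2/3958.8 = 1.396938 rad (80.0387°).
With φ₁ = -35.623° = -0.621739 rad and θ = 355.9° = 6.211627 rad:
Destination latitude: φ₂ = arcsin( sin φ₁ cos δ + cos φ₁ sin δ cos θ ) = arcsin(0.697810) = 44.252°.
Δλ = atan2( sin θ sin δ cos φ₁ , cos δ − sin φ₁ sin φ₂ ) = atan2(-0.057242, 0.579422) = -0.098472 rad = -5.642°.
λ₂ = -170.738° + -5.642° = -176.380°.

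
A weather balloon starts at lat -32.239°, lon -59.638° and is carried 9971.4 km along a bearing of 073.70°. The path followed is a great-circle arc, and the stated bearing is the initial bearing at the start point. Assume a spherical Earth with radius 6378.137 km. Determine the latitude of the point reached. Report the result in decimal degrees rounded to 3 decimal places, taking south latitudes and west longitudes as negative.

latitude 13.499°

Angular distance δ = d/R = 9971.4 / 6378.137 = 1.563372 rad.
Start latitude φ₁ = -0.562677 rad; initial bearing θ = 1.286308 rad.
sin φ₂ = sin φ₁ cos δ + cos φ₁ sin δ cos θ = (-0.533452)(0.007424) + (0.845830)(0.999972)(0.280667) = 0.233429
φ₂ = asin(0.233429) = 0.235603 rad = 13.499°.
For the longitude increment, Δλ = atan2( sin θ sin δ cos φ₁, cos δ − sin φ₁ sin φ₂ ) = atan2(0.811810, 0.131948) = 80.768°.
λ₂ = λ₁ + Δλ = 21.130°.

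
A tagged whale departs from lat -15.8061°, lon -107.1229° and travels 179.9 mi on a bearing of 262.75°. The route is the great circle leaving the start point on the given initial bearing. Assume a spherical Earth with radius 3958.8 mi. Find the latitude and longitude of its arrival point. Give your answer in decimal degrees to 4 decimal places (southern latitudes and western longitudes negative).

latitude -16.1181°, longitude -109.8115°

Angular distance δ = d/R = 179.9 / 3958.8 = 0.045443 rad.
With φ₁ = -15.8061° = -0.275868 rad and θ = 262.75° = 4.585853 rad:
Destination latitude: φ₂ = arcsin( sin φ₁ cos δ + cos φ₁ sin δ cos θ ) = arcsin(-0.277618) = -16.1181°.
For the longitude increment, Δλ = atan2( sin θ sin δ cos φ₁, cos δ − sin φ₁ sin φ₂ ) = atan2(-0.043360, 0.923349) = -2.6886°.
λ₂ = λ₁ + Δλ = -109.8115°.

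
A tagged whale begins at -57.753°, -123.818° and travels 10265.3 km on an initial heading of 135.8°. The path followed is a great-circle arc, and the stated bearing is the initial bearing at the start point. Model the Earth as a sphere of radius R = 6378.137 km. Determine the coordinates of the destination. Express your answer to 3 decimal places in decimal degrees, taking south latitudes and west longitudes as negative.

latitude -20.460°, longitude 8.147°

Central angle δ = d/R = 1.609451 rad.
With φ₁ = -57.753° = -1.007980 rad and θ = 135.8° = 2.370157 rad:
Applying the spherical law of cosines for sides, sin φ₂ = sin φ₁ cos δ + cos φ₁ sin δ cos θ = -0.349552, so φ₂ = -20.460°.
Then Δλ = atan2(0.371709, -0.334281) = 2.303229 rad, from sin θ sin δ cos φ₁ over cos δ − sin φ₁ sin φ₂.
λ₂ = -123.818° + 131.965° = 8.147°.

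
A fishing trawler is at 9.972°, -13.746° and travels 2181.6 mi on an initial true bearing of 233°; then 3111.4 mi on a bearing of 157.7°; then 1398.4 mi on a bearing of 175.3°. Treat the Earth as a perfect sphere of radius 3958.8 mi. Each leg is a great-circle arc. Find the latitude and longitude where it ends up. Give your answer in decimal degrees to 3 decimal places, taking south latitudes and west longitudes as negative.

latitude -69.659°, longitude -9.704°

Apply the spherical direct solution leg by leg, carrying full precision between legs.
Leg 1: from (9.972°, -13.746°), δ = 2181.6/3958.8 = 0.551076 rad, θ = 233° → φ = -9.371°, λ = -38.822°.
Leg 2: from (-9.371°, -38.822°), δ = 3111.4/3958.8 = 0.785945 rad, θ = 157.7° → φ = -49.545°, λ = -14.382°.
Leg 3: from (-49.545°, -14.382°), δ = 1398.4/3958.8 = 0.353238 rad, θ = 175.3° → φ = -69.659°, λ = -9.704°.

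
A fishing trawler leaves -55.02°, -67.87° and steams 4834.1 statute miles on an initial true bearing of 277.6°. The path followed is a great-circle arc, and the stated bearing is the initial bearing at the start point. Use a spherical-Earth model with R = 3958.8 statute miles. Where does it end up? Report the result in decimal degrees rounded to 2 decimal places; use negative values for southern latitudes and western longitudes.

The arc subtends δ = 4834.1/3958.8 = 1.221102 rad at the centre.
Converting: φ₁ = -0.960280 rad, θ = 4.845034 rad.
Destination latitude: φ₂ = arcsin( sin φ₁ cos δ + cos φ₁ sin δ cos θ ) = arcsin(-0.209486) = -12.09°.
Then Δλ = atan2(-0.533862, 0.170967) = -1.260870 rad, from sin θ sin δ cos φ₁ over cos δ − sin φ₁ sin φ₂.
λ₂ = -67.87° + -72.24° = -140.11°.

latitude -12.09°, longitude -140.11°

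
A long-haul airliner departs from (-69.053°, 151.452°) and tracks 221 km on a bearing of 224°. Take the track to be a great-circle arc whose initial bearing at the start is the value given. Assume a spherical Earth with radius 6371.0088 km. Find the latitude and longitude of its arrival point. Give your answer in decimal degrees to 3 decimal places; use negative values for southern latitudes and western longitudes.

δ = 221/6371.0088 = 0.034688 rad (1.9875°).
Start latitude φ₁ = -1.205202 rad; initial bearing θ = 3.909538 rad.
Destination latitude: φ₂ = arcsin( sin φ₁ cos δ + cos φ₁ sin δ cos θ ) = arcsin(-0.942269) = -70.436°.
Δλ = atan2( sin θ sin δ cos φ₁ , cos δ − sin φ₁ sin φ₂ ) = atan2(-0.008613, 0.119403) = -0.072008 rad = -4.126°.
Hence λ₂ = 151.452° + -4.126° = 147.326°.

latitude -70.436°, longitude 147.326°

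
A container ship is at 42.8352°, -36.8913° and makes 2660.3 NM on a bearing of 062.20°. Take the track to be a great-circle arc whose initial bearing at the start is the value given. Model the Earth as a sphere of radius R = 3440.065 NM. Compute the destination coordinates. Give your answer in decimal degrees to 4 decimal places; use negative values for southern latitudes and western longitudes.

Central angle δ = d/R = 0.773328 rad.
With φ₁ = 42.8352° = 0.747615 rad and θ = 62.2° = 1.085595 rad:
Applying the spherical law of cosines for sides, sin φ₂ = sin φ₁ cos δ + cos φ₁ sin δ cos θ = 0.725423, so φ₂ = 46.5040°.
For the longitude increment, Δλ = atan2( sin θ sin δ cos φ₁, cos δ − sin φ₁ sin φ₂ ) = atan2(0.453112, 0.222381) = 63.8589°.
λ₂ = λ₁ + Δλ = 26.9676°.

latitude 46.5040°, longitude 26.9676°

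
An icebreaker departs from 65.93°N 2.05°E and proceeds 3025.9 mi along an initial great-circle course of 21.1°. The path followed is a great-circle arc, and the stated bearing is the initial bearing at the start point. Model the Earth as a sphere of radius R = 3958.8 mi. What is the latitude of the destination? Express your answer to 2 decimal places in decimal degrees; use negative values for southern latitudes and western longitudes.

Central angle δ = d/R = 0.764348 rad.
Converting: φ₁ = 1.150696 rad, θ = 0.368264 rad.
Destination latitude: φ₂ = arcsin( sin φ₁ cos δ + cos φ₁ sin δ cos θ ) = arcsin(0.922405) = 67.28°.
Δλ = atan2( sin θ sin δ cos φ₁ , cos δ − sin φ₁ sin φ₂ ) = atan2(0.101613, -0.120366) = 2.440476 rad = 139.83°.
λ₂ = 2.05° + 139.83° = 141.88°.

latitude 67.28°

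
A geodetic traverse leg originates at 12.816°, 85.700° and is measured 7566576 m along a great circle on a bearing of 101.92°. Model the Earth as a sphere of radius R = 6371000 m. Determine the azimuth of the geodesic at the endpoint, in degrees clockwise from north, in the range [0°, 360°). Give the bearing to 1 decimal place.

final bearing 106.4°

Angular distance δ = d/R = 7566576 / 6371000 = 1.187659 rad.
With φ₁ = 12.816° = 0.223681 rad and θ = 101.92° = 1.778840 rad:
Destination latitude: φ₂ = arcsin( sin φ₁ cos δ + cos φ₁ sin δ cos θ ) = arcsin(-0.103874) = -5.962°.
Then Δλ = atan2(0.884889, 0.396874) = 1.149190 rad, from sin θ sin δ cos φ₁ over cos δ − sin φ₁ sin φ₂.
Hence λ₂ = 85.700° + 65.844° = 151.544°.
The forward bearing on arrival equals the back-azimuth from the destination plus 180°.
Back-azimuth from P₂ (-6.0°, 151.5°) to P₁ (12.8°, 85.7°), with Δλ' = λ₁ − λ₂ = -65.8°: atan2( sin Δλ' cos φ₁ , cos φ₂ sin φ₁ − sin φ₂ cos φ₁ cos Δλ' ) = 286.4°.
Final bearing = (286.4° + 180°) mod 360° = 106.4°.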